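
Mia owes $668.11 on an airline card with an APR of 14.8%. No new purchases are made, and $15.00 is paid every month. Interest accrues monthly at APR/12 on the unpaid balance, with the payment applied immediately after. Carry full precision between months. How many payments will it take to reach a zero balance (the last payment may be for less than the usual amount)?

Monthly rate r = 14.8%/12 = 1.23333% = 0.0123333.
Recurrence: B ← B·(1+r) − $15.00.
Month 1: interest $8.24; balance after payment $661.35.
Month 2: interest $8.16; balance after payment $654.51.
Closed form: n = −ln(1 − rB₀/P)/ln(1+r) = −ln(0.45067)/ln(1.01233) ≈ 65.022, so the balance reaches zero during payment 66.

66 payments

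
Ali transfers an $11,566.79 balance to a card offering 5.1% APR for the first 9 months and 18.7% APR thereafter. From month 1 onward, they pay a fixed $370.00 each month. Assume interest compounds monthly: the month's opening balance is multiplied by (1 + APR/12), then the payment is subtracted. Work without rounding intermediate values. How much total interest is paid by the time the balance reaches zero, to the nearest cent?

$2,571.92

Promo months 1–9 at r₀ = 5.1%/12 = 0.00425; months 10+ at r₁ = 18.7%/12 = 0.0155833.
After month 9: iterate B ← B·(1+r₀) − $370.00 for 9 months → $8,629.64.
Then at r₁ with $370.00/mo: n₂ = −ln(1 − r₁·B/P)/ln(1+r₁) ≈ 29.21 → 30 more payments.
Total paid = 38·$370.00 + $78.71 = $14,138.71; interest = $14,138.71 − $11,566.79 = $2,571.92.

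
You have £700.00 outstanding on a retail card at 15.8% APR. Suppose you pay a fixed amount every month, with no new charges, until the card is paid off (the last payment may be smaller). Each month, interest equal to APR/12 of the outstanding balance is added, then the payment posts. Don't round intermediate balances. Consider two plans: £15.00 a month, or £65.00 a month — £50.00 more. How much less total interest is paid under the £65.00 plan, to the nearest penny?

Monthly rate r = 15.8%/12 = 1.31667% = 0.0131667.
At £15.00/mo: n = ⌈−ln(1 − rB₀/P)/ln(1+r)⌉ = 73 payments (last £12.92); total interest = total paid − £700.00 = £392.92.
At £65.00/mo: 12 payments (last £44.93); total interest £59.93.
Interest saved = £392.92 − £59.93 = £332.99.

£332.99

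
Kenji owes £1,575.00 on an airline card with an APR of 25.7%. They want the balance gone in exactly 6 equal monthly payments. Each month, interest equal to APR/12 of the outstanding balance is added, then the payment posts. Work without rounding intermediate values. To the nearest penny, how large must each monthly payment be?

Monthly rate r = 25.7%/12 = 2.14167% = 0.0214167.
Level-payment amortization: P = B₀·r / (1 − (1+r)^(−n)) = 1575.00·0.0214167 / (1 − 1.02142^(−6)).
Denominator 1 − (1+r)^(−6) = 0.119392541.
P = 33.7313 / 0.119392541 ≈ 282.52.

£282.52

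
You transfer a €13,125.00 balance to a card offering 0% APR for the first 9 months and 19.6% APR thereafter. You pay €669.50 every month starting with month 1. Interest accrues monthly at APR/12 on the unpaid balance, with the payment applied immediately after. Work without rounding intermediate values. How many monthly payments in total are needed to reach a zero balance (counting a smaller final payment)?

21 payments

Promo months 1–9 at r₀ = 0%/12 = 0; months 10+ at r₁ = 19.6%/12 = 0.0163333.
After month 9 (no interest yet): B = €13,125.00 − 9·€669.50 = €7,099.50.
Then at r₁ with €669.50/mo: n₂ = −ln(1 − r₁·B/P)/ln(1+r₁) ≈ 11.74 → 12 more payments.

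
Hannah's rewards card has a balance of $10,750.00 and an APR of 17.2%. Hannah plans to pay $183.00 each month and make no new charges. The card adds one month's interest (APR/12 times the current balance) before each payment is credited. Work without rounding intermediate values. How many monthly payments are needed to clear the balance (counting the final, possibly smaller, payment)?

130 payments

Monthly rate r = 17.2%/12 = 1.43333% = 0.0143333.
Recurrence: B ← B·(1+r) − $183.00.
Month 1: interest $154.08; balance after payment $10,721.08.
Month 2: interest $153.67; balance after payment $10,691.75.
Closed form: n = −ln(1 − rB₀/P)/ln(1+r) = −ln(0.15801)/ln(1.01433) ≈ 129.646, so the balance reaches zero during payment 130.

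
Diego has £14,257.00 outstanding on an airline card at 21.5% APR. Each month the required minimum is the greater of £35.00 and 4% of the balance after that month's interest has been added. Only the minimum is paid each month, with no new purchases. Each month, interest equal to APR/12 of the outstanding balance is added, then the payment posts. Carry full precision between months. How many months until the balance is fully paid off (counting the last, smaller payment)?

Monthly rate r = 21.5%/12 = 1.79167% = 0.0179167.
While 4% of the post-interest balance exceeds £35.00, each month B ← (B·(1+r))·(1 − 0.04), i.e. B shrinks by the factor (1+r)·0.96 = 0.9772.
This holds for months 1–122. Entering month 123 the balance is £855.09; 4% of the post-interest balance is now below £35.00, so the flat £35.00 minimum applies from here.
From month 123 a fixed £35.00 at rate r clears £855.09 in 33 more payments. Total: 122 + 33 = 155 months.

155 months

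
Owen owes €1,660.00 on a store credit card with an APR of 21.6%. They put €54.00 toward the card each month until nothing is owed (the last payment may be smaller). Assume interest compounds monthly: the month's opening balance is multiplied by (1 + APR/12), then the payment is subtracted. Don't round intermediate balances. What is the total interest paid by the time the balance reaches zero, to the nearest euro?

€780

Monthly rate r = 21.6%/12 = 1.8% = 0.018.
Payoff takes n = ⌈−ln(1 − rB₀/P)/ln(1+r)⌉ = ⌈45.176⌉ = 46 payments; the last is €9.59.
Total paid = 45·€54.00 + €9.59 = €2,439.59.
Total interest = total paid − principal = €2,439.59 − €1,660.00 = €779.59.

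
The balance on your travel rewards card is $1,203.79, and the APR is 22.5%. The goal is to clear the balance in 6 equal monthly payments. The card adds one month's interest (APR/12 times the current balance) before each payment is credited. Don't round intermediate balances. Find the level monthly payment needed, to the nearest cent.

Monthly rate r = 22.5%/12 = 1.875% = 0.01875.
Level-payment amortization: P = B₀·r / (1 − (1+r)^(−n)) = 1203.79·0.01875 / (1 − 1.01875^(−6)).
Denominator 1 − (1+r)^(−6) = 0.10547132.
P = 22.5711 / 0.10547132 ≈ 214.00.

$214.00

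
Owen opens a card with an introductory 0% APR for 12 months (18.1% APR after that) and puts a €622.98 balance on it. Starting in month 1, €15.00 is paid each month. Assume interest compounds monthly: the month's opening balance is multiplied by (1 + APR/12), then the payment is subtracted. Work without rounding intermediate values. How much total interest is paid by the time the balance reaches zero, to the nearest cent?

Promo months 1–12 at r₀ = 0%/12 = 0; months 13+ at r₁ = 18.1%/12 = 0.0150833.
After month 12 (no interest yet): B = €622.98 − 12·€15.00 = €442.98.
Then at r₁ with €15.00/mo: n₂ = −ln(1 − r₁·B/P)/ln(1+r₁) ≈ 39.38 → 40 more payments.
Total paid = 51·€15.00 + €5.76 = €770.76; interest = €770.76 − €622.98 = €147.78.

€147.78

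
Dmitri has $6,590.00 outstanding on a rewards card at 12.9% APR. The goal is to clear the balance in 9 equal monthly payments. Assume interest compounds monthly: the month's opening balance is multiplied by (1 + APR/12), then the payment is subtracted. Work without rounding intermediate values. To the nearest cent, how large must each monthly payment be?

Monthly rate r = 12.9%/12 = 1.075% = 0.01075.
Level-payment amortization: P = B₀·r / (1 − (1+r)^(−n)) = 6590.00·0.01075 / (1 − 1.01075^(−9)).
Denominator 1 − (1+r)^(−9) = 0.0917482361.
P = 70.8425 / 0.0917482361 ≈ 772.14.

$772.14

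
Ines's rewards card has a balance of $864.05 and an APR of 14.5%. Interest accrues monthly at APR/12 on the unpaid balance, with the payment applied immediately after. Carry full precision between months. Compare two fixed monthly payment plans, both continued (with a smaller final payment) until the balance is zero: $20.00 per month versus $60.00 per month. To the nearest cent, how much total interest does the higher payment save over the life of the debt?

Monthly rate r = 14.5%/12 = 1.20833% = 0.0120833.
At $20.00/mo: n = ⌈−ln(1 − rB₀/P)/ln(1+r)⌉ = 62 payments (last $9.26); total interest = total paid − $864.05 = $365.21.
At $60.00/mo: 16 payments (last $55.02); total interest $90.97.
Interest saved = $365.21 − $90.97 = $274.24.

$274.24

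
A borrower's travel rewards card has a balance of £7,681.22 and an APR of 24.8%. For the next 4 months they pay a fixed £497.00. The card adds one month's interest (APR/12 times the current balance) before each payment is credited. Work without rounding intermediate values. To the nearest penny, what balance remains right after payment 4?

Monthly rate r = 24.8%/12 = 2.06667% = 0.0206667.
Each month: B ← B·(1+r) − £497.00.
Month 1: interest £158.75; balance after payment £7,342.97.
Month 2: interest £151.75; balance after payment £6,997.72.
Month 3: interest £144.62; balance after payment £6,645.34.
Month 4: interest £137.34; balance after payment £6,285.68.

£6,285.68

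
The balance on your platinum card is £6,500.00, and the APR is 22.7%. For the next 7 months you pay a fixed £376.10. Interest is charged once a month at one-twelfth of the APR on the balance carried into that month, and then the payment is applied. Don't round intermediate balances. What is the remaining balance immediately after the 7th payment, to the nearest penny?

Monthly rate r = 22.7%/12 = 1.89167% = 0.0189167.
Each month: B ← B·(1+r) − £376.10.
Month 1: interest £122.96; balance after payment £6,246.86.
Month 2: interest £118.17; balance after payment £5,988.93.
Month 3: interest £113.29; balance after payment £5,726.12.
Month 4: interest £108.32; balance after payment £5,458.34.
Month 5: interest £103.25; balance after payment £5,185.49.
Month 6: interest £98.09; balance after payment £4,907.48.
Month 7: interest £92.83; balance after payment £4,624.22.

£4,624.22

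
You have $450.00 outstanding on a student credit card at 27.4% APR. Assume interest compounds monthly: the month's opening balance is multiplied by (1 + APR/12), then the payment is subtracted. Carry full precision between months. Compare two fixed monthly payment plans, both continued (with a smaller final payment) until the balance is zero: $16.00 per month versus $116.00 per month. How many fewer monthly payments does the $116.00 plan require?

41 fewer payments

Monthly rate r = 27.4%/12 = 2.28333% = 0.0228333.
At $16.00/mo: n = ⌈−ln(1 − rB₀/P)/ln(1+r)⌉ = 46 payments (last $8.41); total interest = total paid − $450.00 = $278.41.
At $116.00/mo: 5 payments (last $12.68); total interest $26.68.
Payments saved = 46 − 5 = 41.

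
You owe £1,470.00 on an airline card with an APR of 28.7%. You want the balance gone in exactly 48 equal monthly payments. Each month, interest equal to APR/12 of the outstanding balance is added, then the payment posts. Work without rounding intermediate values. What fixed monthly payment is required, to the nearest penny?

£51.82

Monthly rate r = 28.7%/12 = 2.39167% = 0.0239167.
Level-payment amortization: P = B₀·r / (1 − (1+r)^(−n)) = 1470.00·0.0239167 / (1 − 1.02392^(−48)).
Denominator 1 − (1+r)^(−48) = 0.678412905.
P = 35.1575 / 0.678412905 ≈ 51.82.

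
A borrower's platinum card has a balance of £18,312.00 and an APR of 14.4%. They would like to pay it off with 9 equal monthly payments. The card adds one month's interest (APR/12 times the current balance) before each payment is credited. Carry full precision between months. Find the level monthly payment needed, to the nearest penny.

£2,158.69

Monthly rate r = 14.4%/12 = 1.2% = 0.012.
Level-payment amortization: P = B₀·r / (1 − (1+r)^(−n)) = 18312.00·0.012 / (1 − 1.012^(−9)).
Denominator 1 − (1+r)^(−9) = 0.101795167.
P = 219.744 / 0.101795167 ≈ 2158.69.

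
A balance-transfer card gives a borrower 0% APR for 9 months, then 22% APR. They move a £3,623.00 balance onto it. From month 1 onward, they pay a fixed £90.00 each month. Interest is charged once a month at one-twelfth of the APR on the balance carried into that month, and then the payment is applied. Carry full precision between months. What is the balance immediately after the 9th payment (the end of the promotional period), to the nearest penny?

£2,813.00

Promo months 1–9 at r₀ = 0%/12 = 0; months 10+ at r₁ = 22%/12 = 0.0183333.
After month 9 (no interest yet): B = £3,623.00 − 9·£90.00 = £2,813.00.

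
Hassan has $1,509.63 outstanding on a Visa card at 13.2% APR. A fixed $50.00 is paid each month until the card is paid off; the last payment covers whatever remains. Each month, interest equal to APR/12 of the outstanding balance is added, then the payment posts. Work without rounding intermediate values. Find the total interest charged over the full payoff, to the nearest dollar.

$335

Monthly rate r = 13.2%/12 = 1.1% = 0.011.
Payoff takes n = ⌈−ln(1 − rB₀/P)/ln(1+r)⌉ = ⌈36.896⌉ = 37 payments; the last is $44.85.
Total paid = 36·$50.00 + $44.85 = $1,844.85.
Total interest = total paid − principal = $1,844.85 − $1,509.63 = $335.22.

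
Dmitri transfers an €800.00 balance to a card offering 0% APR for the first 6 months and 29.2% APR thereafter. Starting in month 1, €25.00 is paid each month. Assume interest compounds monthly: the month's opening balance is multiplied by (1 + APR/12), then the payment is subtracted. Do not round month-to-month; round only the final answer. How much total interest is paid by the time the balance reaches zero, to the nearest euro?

Promo months 1–6 at r₀ = 0%/12 = 0; months 7+ at r₁ = 29.2%/12 = 0.0243333.
After month 6 (no interest yet): B = €800.00 − 6·€25.00 = €650.00.
Then at r₁ with €25.00/mo: n₂ = −ln(1 − r₁·B/P)/ln(1+r₁) ≈ 41.66 → 42 more payments.
Total paid = 47·€25.00 + €16.46 = €1,191.46; interest = €1,191.46 − €800.00 = €391.46.

€391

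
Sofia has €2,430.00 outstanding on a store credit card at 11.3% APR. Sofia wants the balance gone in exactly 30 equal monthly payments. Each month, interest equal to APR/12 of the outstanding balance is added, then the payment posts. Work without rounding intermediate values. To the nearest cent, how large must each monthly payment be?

€93.36

Monthly rate r = 11.3%/12 = 0.941667% = 0.00941667.
Level-payment amortization: P = B₀·r / (1 − (1+r)^(−n)) = 2430.00·0.00941667 / (1 − 1.00942^(−30)).
Denominator 1 − (1+r)^(−30) = 0.245106189.
P = 22.8825 / 0.245106189 ≈ 93.36.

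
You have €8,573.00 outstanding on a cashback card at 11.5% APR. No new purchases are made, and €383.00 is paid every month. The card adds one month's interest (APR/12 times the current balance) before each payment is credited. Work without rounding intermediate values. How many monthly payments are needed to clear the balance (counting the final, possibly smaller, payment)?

26 months

Monthly rate r = 11.5%/12 = 0.958333% = 0.00958333.
Recurrence: B ← B·(1+r) − €383.00.
Month 1: interest €82.16; balance after payment €8,272.16.
Month 2: interest €79.27; balance after payment €7,968.43.
Closed form: n = −ln(1 − rB₀/P)/ln(1+r) = −ln(0.78549)/ln(1.00958) ≈ 25.315, so the balance reaches zero during payment 26.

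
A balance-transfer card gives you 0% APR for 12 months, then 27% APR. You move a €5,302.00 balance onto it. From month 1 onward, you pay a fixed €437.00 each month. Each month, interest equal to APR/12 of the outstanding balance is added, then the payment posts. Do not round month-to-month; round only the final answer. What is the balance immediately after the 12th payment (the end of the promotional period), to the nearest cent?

€58.00

Promo months 1–12 at r₀ = 0%/12 = 0; months 13+ at r₁ = 27%/12 = 0.0225.
After month 12 (no interest yet): B = €5,302.00 − 12·€437.00 = €58.00.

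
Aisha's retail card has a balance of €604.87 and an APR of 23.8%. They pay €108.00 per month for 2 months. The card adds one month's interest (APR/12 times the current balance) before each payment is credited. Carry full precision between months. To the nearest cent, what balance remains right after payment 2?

Monthly rate r = 23.8%/12 = 1.98333% = 0.0198333.
Each month: B ← B·(1+r) − €108.00.
Month 1: interest €12.00; balance after payment €508.87.
Month 2: interest €10.09; balance after payment €410.96.

€410.96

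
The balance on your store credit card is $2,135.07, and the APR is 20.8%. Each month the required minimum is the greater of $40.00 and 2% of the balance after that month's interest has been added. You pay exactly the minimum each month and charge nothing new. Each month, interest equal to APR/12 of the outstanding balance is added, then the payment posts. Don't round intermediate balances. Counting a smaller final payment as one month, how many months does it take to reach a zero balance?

Monthly rate r = 20.8%/12 = 1.73333% = 0.0173333.
While 2% of the post-interest balance exceeds $40.00, each month B ← (B·(1+r))·(1 − 0.02), i.e. B shrinks by the factor (1+r)·0.98 = 0.99699.
This holds for months 1–28. Entering month 29 the balance is $1,962.07; 2% of the post-interest balance is now below $40.00, so the flat $40.00 minimum applies from here.
From month 29 a fixed $40.00 at rate r clears $1,962.07 in 111 more payments. Total: 28 + 111 = 139 months.

139 months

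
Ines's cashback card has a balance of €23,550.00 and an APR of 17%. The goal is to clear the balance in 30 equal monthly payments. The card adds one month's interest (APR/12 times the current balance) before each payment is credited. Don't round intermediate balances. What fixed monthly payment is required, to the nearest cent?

Monthly rate r = 17%/12 = 1.41667% = 0.0141667.
Level-payment amortization: P = B₀·r / (1 − (1+r)^(−n)) = 23550.00·0.0141667 / (1 − 1.01417^(−30)).
Denominator 1 − (1+r)^(−30) = 0.344277578.
P = 333.625 / 0.344277578 ≈ 969.06.

€969.06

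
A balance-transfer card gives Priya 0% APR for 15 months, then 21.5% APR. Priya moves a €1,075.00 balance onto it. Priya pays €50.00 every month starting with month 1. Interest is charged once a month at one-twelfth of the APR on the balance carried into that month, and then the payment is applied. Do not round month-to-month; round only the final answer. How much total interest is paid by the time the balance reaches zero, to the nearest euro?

Promo months 1–15 at r₀ = 0%/12 = 0; months 16+ at r₁ = 21.5%/12 = 0.0179167.
After month 15 (no interest yet): B = €1,075.00 − 15·€50.00 = €325.00.
Then at r₁ with €50.00/mo: n₂ = −ln(1 − r₁·B/P)/ln(1+r₁) ≈ 6.97 → 7 more payments.
Total paid = 21·€50.00 + €48.63 = €1,098.63; interest = €1,098.63 − €1,075.00 = €23.63.

€24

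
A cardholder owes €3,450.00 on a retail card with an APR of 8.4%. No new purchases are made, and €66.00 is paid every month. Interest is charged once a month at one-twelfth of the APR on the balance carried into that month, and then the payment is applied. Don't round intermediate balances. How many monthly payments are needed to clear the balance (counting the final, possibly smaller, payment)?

Monthly rate r = 8.4%/12 = 0.7% = 0.007.
Recurrence: B ← B·(1+r) − €66.00.
Month 1: interest €24.15; balance after payment €3,408.15.
Month 2: interest €23.86; balance after payment €3,366.01.
Closed form: n = −ln(1 − rB₀/P)/ln(1+r) = −ln(0.63409)/ln(1.007) ≈ 65.308, so the balance reaches zero during payment 66.

66 payments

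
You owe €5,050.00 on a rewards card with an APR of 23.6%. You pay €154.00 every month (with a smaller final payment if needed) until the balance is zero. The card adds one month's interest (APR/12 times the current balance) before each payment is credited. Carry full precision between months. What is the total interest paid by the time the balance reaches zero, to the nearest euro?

€3,137

Monthly rate r = 23.6%/12 = 1.96667% = 0.0196667.
Payoff takes n = ⌈−ln(1 − rB₀/P)/ln(1+r)⌉ = ⌈53.163⌉ = 54 payments; the last is €25.33.
Total paid = 53·€154.00 + €25.33 = €8,187.33.
Total interest = total paid − principal = €8,187.33 − €5,050.00 = €3,137.33.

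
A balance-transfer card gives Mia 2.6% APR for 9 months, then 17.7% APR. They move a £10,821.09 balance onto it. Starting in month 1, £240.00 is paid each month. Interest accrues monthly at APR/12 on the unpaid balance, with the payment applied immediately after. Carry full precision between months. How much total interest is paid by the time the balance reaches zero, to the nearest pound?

Promo months 1–9 at r₀ = 2.6%/12 = 0.00216667; months 10+ at r₁ = 17.7%/12 = 0.01475.
After month 9: iterate B ← B·(1+r₀) − £240.00 for 9 months → £8,855.12.
Then at r₁ with £240.00/mo: n₂ = −ln(1 − r₁·B/P)/ln(1+r₁) ≈ 53.66 → 54 more payments.
Total paid = 62·£240.00 + £159.50 = £15,039.50; interest = £15,039.50 − £10,821.09 = £4,218.41.

£4,218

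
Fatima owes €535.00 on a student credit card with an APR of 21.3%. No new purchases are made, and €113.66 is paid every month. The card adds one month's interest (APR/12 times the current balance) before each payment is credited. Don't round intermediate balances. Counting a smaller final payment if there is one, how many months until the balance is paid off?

5 payments

Monthly rate r = 21.3%/12 = 1.775% = 0.01775.
Recurrence: B ← B·(1+r) − €113.66.
Month 1: interest €9.50; balance after payment €430.84.
Month 2: interest €7.65; balance after payment €324.82.
Month 3: interest €5.77; balance after payment €216.93.
Month 4: interest €3.85; balance after payment €107.12.
Month 5: interest €1.90; balance after payment €0.00.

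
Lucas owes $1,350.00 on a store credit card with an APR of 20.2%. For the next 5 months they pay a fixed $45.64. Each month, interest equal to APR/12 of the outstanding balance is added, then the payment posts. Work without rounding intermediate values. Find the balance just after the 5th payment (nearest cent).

Monthly rate r = 20.2%/12 = 1.68333% = 0.0168333.
Each month: B ← B·(1+r) − $45.64.
Month 1: interest $22.72; balance after payment $1,327.08.
Month 2: interest $22.34; balance after payment $1,303.78.
Month 3: interest $21.95; balance after payment $1,280.09.
Month 4: interest $21.55; balance after payment $1,256.00.
Month 5: interest $21.14; balance after payment $1,231.50.

$1,231.50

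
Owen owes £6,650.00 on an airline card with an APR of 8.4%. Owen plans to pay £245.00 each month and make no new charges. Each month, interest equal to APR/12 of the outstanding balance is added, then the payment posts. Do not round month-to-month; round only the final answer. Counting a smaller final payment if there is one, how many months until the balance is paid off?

Monthly rate r = 8.4%/12 = 0.7% = 0.007.
Recurrence: B ← B·(1+r) − £245.00.
Month 1: interest £46.55; balance after payment £6,451.55.
Month 2: interest £45.16; balance after payment £6,251.71.
Closed form: n = −ln(1 − rB₀/P)/ln(1+r) = −ln(0.81)/ln(1.007) ≈ 30.208, so the balance reaches zero during payment 31.

31 payments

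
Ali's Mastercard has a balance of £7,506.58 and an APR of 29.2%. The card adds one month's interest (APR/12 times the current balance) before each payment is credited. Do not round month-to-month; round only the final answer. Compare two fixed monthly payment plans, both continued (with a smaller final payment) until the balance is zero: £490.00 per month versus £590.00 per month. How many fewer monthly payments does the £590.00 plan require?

4 fewer payments

Monthly rate r = 29.2%/12 = 2.43333% = 0.0243333.
At £490.00/mo: n = ⌈−ln(1 − rB₀/P)/ln(1+r)⌉ = 20 payments (last £198.16); total interest = total paid − £7,506.58 = £2,001.58.
At £590.00/mo: 16 payments (last £243.31); total interest £1,586.73.
Payments saved = 20 − 16 = 4.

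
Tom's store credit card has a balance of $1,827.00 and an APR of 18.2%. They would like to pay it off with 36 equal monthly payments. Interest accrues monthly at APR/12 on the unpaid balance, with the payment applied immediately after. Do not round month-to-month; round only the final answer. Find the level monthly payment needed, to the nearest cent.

Monthly rate r = 18.2%/12 = 1.51667% = 0.0151667.
Level-payment amortization: P = B₀·r / (1 − (1+r)^(−n)) = 1827.00·0.0151667 / (1 − 1.01517^(−36)).
Denominator 1 − (1+r)^(−36) = 0.418358438.
P = 27.7095 / 0.418358438 ≈ 66.23.

$66.23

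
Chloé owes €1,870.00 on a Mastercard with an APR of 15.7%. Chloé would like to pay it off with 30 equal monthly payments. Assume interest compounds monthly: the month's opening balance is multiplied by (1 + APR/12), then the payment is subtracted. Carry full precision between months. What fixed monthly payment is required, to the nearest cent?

€75.77

Monthly rate r = 15.7%/12 = 1.30833% = 0.0130833.
Level-payment amortization: P = B₀·r / (1 − (1+r)^(−n)) = 1870.00·0.0130833 / (1 − 1.01308^(−30)).
Denominator 1 − (1+r)^(−30) = 0.322912369.
P = 24.4658 / 0.322912369 ≈ 75.77.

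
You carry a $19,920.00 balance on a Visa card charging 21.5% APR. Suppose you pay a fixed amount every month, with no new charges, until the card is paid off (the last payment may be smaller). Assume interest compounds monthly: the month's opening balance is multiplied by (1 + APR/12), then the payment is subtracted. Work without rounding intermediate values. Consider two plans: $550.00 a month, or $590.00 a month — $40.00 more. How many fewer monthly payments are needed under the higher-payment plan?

Monthly rate r = 21.5%/12 = 1.79167% = 0.0179167.
At $550.00/mo: n = ⌈−ln(1 − rB₀/P)/ln(1+r)⌉ = 59 payments (last $518.82); total interest = total paid − $19,920.00 = $12,498.82.
At $590.00/mo: 53 payments (last $175.06); total interest $10,935.06.
Payments saved = 59 − 53 = 6.

6 fewer payments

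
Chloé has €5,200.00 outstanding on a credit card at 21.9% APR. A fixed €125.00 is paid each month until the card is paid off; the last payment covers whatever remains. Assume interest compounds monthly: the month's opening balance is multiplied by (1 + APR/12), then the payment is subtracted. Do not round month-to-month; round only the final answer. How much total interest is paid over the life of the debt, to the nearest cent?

€4,640.92

Monthly rate r = 21.9%/12 = 1.825% = 0.01825.
Payoff takes n = ⌈−ln(1 − rB₀/P)/ln(1+r)⌉ = ⌈78.726⌉ = 79 payments; the last is €90.92.
Total paid = 78·€125.00 + €90.92 = €9,840.92.
Total interest = total paid − principal = €9,840.92 − €5,200.00 = €4,640.92.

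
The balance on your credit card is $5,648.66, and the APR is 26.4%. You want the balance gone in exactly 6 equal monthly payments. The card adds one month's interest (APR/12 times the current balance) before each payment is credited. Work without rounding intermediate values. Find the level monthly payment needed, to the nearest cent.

Monthly rate r = 26.4%/12 = 2.2% = 0.022.
Level-payment amortization: P = B₀·r / (1 − (1+r)^(−n)) = 5648.66·0.022 / (1 − 1.022^(−6)).
Denominator 1 − (1+r)^(−6) = 0.12240402.
P = 124.271 / 0.12240402 ≈ 1015.25.

$1,015.25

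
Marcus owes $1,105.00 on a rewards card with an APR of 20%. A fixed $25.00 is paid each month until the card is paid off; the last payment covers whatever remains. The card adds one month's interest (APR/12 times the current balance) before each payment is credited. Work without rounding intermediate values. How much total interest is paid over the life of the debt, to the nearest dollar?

$913

Monthly rate r = 20%/12 = 1.66667% = 0.0166667.
Payoff takes n = ⌈−ln(1 − rB₀/P)/ln(1+r)⌉ = ⌈80.725⌉ = 81 payments; the last is $18.18.
Total paid = 80·$25.00 + $18.18 = $2,018.18.
Total interest = total paid − principal = $2,018.18 − $1,105.00 = $913.18.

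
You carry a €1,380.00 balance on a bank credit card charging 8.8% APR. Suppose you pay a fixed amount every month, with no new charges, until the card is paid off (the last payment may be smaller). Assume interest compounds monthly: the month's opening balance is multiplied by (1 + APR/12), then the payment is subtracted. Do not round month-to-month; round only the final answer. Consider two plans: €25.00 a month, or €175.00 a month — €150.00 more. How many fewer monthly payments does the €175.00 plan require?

Monthly rate r = 8.8%/12 = 0.733333% = 0.00733333.
At €25.00/mo: n = ⌈−ln(1 − rB₀/P)/ln(1+r)⌉ = 72 payments (last €0.31); total interest = total paid − €1,380.00 = €395.31.
At €175.00/mo: 9 payments (last €26.80); total interest €46.80.
Payments saved = 72 − 9 = 63.

63 fewer payments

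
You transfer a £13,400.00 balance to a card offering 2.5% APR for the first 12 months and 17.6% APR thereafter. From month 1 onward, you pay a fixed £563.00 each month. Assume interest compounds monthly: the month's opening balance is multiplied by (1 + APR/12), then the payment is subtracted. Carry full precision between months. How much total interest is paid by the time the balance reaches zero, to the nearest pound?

Promo months 1–12 at r₀ = 2.5%/12 = 0.00208333; months 13+ at r₁ = 17.6%/12 = 0.0146667.
After month 12: iterate B ← B·(1+r₀) − £563.00 for 12 months → £6,904.91.
Then at r₁ with £563.00/mo: n₂ = −ln(1 − r₁·B/P)/ln(1+r₁) ≈ 13.62 → 14 more payments.
Total paid = 25·£563.00 + £349.81 = £14,424.81; interest = £14,424.81 − £13,400.00 = £1,024.81.

£1,025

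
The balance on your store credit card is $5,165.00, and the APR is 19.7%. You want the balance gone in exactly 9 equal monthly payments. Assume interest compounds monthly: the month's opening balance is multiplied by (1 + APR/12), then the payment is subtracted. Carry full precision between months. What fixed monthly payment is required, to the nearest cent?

$622.02

Monthly rate r = 19.7%/12 = 1.64167% = 0.0164167.
Level-payment amortization: P = B₀·r / (1 − (1+r)^(−n)) = 5165.00·0.0164167 / (1 − 1.01642^(−9)).
Denominator 1 − (1+r)^(−9) = 0.136317738.
P = 84.7921 / 0.136317738 ≈ 622.02.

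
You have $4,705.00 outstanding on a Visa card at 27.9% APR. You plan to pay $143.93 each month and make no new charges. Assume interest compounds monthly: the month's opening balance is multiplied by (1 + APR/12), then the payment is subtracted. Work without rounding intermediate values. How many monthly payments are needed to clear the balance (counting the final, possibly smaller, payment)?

Monthly rate r = 27.9%/12 = 2.325% = 0.02325.
Recurrence: B ← B·(1+r) − $143.93.
Month 1: interest $109.39; balance after payment $4,670.46.
Month 2: interest $108.59; balance after payment $4,635.12.
Closed form: n = −ln(1 − rB₀/P)/ln(1+r) = −ln(0.23997)/ln(1.02325) ≈ 62.098, so the balance reaches zero during payment 63.

63 payments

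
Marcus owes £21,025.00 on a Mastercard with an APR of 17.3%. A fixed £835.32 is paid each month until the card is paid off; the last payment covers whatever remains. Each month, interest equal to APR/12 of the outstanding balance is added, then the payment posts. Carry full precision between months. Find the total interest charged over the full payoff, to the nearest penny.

£5,282.94

Monthly rate r = 17.3%/12 = 1.44167% = 0.0144167.
Payoff takes n = ⌈−ln(1 − rB₀/P)/ln(1+r)⌉ = ⌈31.493⌉ = 32 payments; the last is £413.02.
Total paid = 31·£835.32 + £413.02 = £26,307.94.
Total interest = total paid − principal = £26,307.94 − £21,025.00 = £5,282.94.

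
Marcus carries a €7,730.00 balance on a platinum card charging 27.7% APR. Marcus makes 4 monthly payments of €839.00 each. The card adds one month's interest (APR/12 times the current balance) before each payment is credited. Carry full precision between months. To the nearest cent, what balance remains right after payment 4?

€4,994.83

Monthly rate r = 27.7%/12 = 2.30833% = 0.0230833.
Each month: B ← B·(1+r) − €839.00.
Month 1: interest €178.43; balance after payment €7,069.43.
Month 2: interest €163.19; balance after payment €6,393.62.
Month 3: interest €147.59; balance after payment €5,702.21.
Month 4: interest €131.63; balance after payment €4,994.83.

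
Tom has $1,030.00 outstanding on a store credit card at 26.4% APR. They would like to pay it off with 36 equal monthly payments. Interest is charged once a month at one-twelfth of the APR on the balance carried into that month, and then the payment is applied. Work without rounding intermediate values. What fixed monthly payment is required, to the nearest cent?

$41.72

Monthly rate r = 26.4%/12 = 2.2% = 0.022.
Level-payment amortization: P = B₀·r / (1 − (1+r)^(−n)) = 1030.00·0.022 / (1 − 1.022^(−36)).
Denominator 1 − (1+r)^(−36) = 0.543156183.
P = 22.66 / 0.543156183 ≈ 41.72.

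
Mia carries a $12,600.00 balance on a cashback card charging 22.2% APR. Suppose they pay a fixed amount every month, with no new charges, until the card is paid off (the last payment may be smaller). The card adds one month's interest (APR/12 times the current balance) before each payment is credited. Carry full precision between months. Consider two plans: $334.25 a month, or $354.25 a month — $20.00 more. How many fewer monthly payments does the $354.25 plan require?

7 fewer payments

Monthly rate r = 22.2%/12 = 1.85% = 0.0185.
At $334.25/mo: n = ⌈−ln(1 − rB₀/P)/ln(1+r)⌉ = 66 payments (last $69.29); total interest = total paid − $12,600.00 = $9,195.54.
At $354.25/mo: 59 payments (last $189.77); total interest $8,136.27.
Payments saved = 66 − 59 = 7.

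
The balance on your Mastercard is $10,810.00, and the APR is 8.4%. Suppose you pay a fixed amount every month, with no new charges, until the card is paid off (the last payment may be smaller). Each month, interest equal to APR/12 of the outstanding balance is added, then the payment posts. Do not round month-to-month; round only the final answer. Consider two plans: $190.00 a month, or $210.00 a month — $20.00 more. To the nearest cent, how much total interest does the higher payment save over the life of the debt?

$383.97

Monthly rate r = 8.4%/12 = 0.7% = 0.007.
At $190.00/mo: n = ⌈−ln(1 − rB₀/P)/ln(1+r)⌉ = 73 payments (last $155.11); total interest = total paid − $10,810.00 = $3,025.11.
At $210.00/mo: 65 payments (last $11.14); total interest $2,641.14.
Interest saved = $3,025.11 − $2,641.14 = $383.97.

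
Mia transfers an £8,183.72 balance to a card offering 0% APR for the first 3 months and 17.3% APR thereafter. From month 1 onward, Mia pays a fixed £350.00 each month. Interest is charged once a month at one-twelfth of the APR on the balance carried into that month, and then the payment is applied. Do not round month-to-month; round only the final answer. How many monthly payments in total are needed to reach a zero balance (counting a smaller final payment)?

28 payments

Promo months 1–3 at r₀ = 0%/12 = 0; months 4+ at r₁ = 17.3%/12 = 0.0144167.
After month 3 (no interest yet): B = £8,183.72 − 3·£350.00 = £7,133.72.
Then at r₁ with £350.00/mo: n₂ = −ln(1 − r₁·B/P)/ln(1+r₁) ≈ 24.31 → 25 more payments.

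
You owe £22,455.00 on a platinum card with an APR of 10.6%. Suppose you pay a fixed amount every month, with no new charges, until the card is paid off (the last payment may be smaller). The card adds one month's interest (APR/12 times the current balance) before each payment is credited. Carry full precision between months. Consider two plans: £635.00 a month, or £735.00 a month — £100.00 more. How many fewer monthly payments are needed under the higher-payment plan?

Monthly rate r = 10.6%/12 = 0.883333% = 0.00883333.
At £635.00/mo: n = ⌈−ln(1 − rB₀/P)/ln(1+r)⌉ = 43 payments (last £370.92); total interest = total paid − £22,455.00 = £4,585.92.
At £735.00/mo: 36 payments (last £562.19); total interest £3,832.19.
Payments saved = 43 − 36 = 7.

7 fewer payments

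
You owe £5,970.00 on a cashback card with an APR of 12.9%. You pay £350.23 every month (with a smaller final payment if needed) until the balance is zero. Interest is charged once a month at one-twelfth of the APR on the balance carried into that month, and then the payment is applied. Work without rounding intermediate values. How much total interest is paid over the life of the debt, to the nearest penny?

£660.08

Monthly rate r = 12.9%/12 = 1.075% = 0.01075.
Payoff takes n = ⌈−ln(1 − rB₀/P)/ln(1+r)⌉ = ⌈18.930⌉ = 19 payments; the last is £325.94.
Total paid = 18·£350.23 + £325.94 = £6,630.08.
Total interest = total paid − principal = £6,630.08 − £5,970.00 = £660.08.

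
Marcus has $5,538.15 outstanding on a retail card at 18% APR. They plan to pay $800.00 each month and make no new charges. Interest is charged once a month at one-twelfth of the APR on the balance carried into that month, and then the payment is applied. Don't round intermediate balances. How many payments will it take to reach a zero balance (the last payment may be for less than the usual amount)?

8 months

Monthly rate r = 18%/12 = 1.5% = 0.015.
Recurrence: B ← B·(1+r) − $800.00.
Month 1: interest $83.07; balance after payment $4,821.22.
Month 2: interest $72.32; balance after payment $4,093.54.
Closed form: n = −ln(1 − rB₀/P)/ln(1+r) = −ln(0.89616)/ln(1.015) ≈ 7.364, so the balance reaches zero during payment 8.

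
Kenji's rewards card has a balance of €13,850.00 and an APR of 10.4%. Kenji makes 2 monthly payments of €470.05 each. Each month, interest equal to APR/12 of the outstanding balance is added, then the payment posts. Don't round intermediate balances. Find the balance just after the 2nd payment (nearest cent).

Monthly rate r = 10.4%/12 = 0.866667% = 0.00866667.
Each month: B ← B·(1+r) − €470.05.
Month 1: interest €120.03; balance after payment €13,499.98.
Month 2: interest €117.00; balance after payment €13,146.93.

€13,146.93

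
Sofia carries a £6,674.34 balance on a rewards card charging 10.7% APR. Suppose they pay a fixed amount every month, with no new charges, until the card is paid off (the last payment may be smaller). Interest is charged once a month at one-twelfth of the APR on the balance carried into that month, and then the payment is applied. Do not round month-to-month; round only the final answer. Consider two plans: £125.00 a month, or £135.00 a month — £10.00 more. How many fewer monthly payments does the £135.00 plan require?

7 fewer payments

Monthly rate r = 10.7%/12 = 0.891667% = 0.00891667.
At £125.00/mo: n = ⌈−ln(1 − rB₀/P)/ln(1+r)⌉ = 73 payments (last £102.95); total interest = total paid − £6,674.34 = £2,428.61.
At £135.00/mo: 66 payments (last £65.51); total interest £2,166.17.
Payments saved = 73 − 66 = 7.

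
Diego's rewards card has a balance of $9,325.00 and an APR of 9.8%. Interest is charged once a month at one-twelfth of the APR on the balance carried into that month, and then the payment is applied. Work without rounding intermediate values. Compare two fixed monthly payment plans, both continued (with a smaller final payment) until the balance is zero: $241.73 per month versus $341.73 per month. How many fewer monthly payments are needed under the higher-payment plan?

16 fewer payments

Monthly rate r = 9.8%/12 = 0.816667% = 0.00816667.
At $241.73/mo: n = ⌈−ln(1 − rB₀/P)/ln(1+r)⌉ = 47 payments (last $126.59); total interest = total paid − $9,325.00 = $1,921.17.
At $341.73/mo: 31 payments (last $340.98); total interest $1,267.88.
Payments saved = 47 − 31 = 16.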